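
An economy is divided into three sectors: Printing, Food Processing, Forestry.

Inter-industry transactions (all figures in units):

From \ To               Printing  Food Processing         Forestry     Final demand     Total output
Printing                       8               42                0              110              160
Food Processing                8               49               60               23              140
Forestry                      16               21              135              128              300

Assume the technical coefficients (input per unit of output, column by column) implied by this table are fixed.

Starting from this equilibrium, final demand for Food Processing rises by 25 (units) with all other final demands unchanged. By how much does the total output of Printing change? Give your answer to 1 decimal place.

Δx_1 = 13.9

Technical coefficients a_ij = z_ij / X_j:
  a_11 = 8/160 = 0.05, a_21 = 8/160 = 0.05, a_31 = 16/160 = 0.10
  a_12 = 42/140 = 0.30, a_22 = 49/140 = 0.35, a_32 = 21/140 = 0.15
  a_13 = 0/300 = 0.00, a_23 = 60/300 = 0.20, a_33 = 135/300 = 0.45
I − A =
  [   0.95    -0.30     0.00]
  [  -0.05     0.65    -0.20]
  [  -0.10    -0.15     0.55]
Cofactors of I−A, C_ij = (−1)^(i+j)·(minor ij) (rows/columns in the sector order above):
  C_11 = (0.65)(0.55) − (-0.20)(-0.15) = 0.3275
  C_12 = −[(-0.05)(0.55) − (-0.20)(-0.10)] = 0.0475
  C_13 = (-0.05)(-0.15) − (0.65)(-0.10) = 0.0725
  C_21 = −[(-0.30)(0.55) − (0.00)(-0.15)] = 0.1650
  C_22 = (0.95)(0.55) − (0.00)(-0.10) = 0.5225
  C_23 = −[(0.95)(-0.15) − (-0.30)(-0.10)] = 0.1725
  C_31 = (-0.30)(-0.20) − (0.00)(0.65) = 0.0600
  C_32 = −[(0.95)(-0.20) − (0.00)(-0.05)] = 0.1900
  C_33 = (0.95)(0.65) − (-0.30)(-0.05) = 0.6025
det(I−A) = Σ_j (I−A)_1j·C_1j = (0.95)(0.3275) + (-0.30)(0.0475) + (0.00)(0.0725) = 0.296875
adj(I−A) = Cᵀ =
  [ 0.3275   0.1650   0.0600]
  [ 0.0475   0.5225   0.1900]
  [ 0.0725   0.1725   0.6025]
(I − A)⁻¹ = adj(I−A) / det(I−A) ≈
  [   1.1032     0.5558     0.2021]
  [   0.1600     1.7600     0.6400]
  [   0.2442     0.5811     2.0295]
Δx = (I − A)⁻¹ Δd with Δd having +25 in the Food Processing component and 0 elsewhere.
So Δx_1 = L_12 · (+25), where L_12 = adj(I−A)_12 / det(I−A) = 0.1650 / 0.296875.
Δx_1 = 0.1650 × (+25) / 0.296875 = 4.125 / 0.296875 ≈ 13.9.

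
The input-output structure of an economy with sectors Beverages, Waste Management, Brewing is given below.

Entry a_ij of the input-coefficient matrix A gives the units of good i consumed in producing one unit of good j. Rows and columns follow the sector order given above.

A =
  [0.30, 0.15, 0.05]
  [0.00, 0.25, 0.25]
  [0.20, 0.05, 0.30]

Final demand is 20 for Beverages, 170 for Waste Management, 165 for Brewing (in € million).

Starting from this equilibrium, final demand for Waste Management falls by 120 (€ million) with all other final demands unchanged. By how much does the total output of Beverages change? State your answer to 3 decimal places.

I − A =
  [   0.70    -0.15    -0.05]
  [   0.00     0.75    -0.25]
  [  -0.20    -0.05     0.70]
Cofactors of I−A, C_ij = (−1)^(i+j)·(minor ij) (rows/columns in the sector order above):
  C_11 = (0.75)(0.70) − (-0.25)(-0.05) = 0.5125
  C_12 = −[(0.00)(0.70) − (-0.25)(-0.20)] = 0.0500
  C_13 = (0.00)(-0.05) − (0.75)(-0.20) = 0.1500
  C_21 = −[(-0.15)(0.70) − (-0.05)(-0.05)] = 0.1075
  C_22 = (0.70)(0.70) − (-0.05)(-0.20) = 0.4800
  C_23 = −[(0.70)(-0.05) − (-0.15)(-0.20)] = 0.0650
  C_31 = (-0.15)(-0.25) − (-0.05)(0.75) = 0.0750
  C_32 = −[(0.70)(-0.25) − (-0.05)(0.00)] = 0.1750
  C_33 = (0.70)(0.75) − (-0.15)(0.00) = 0.5250
det(I−A) = Σ_j (I−A)_1j·C_1j = (0.70)(0.5125) + (-0.15)(0.0500) + (-0.05)(0.1500) = 0.34375
adj(I−A) = Cᵀ =
  [ 0.5125   0.1075   0.0750]
  [ 0.0500   0.4800   0.1750]
  [ 0.1500   0.0650   0.5250]
(I − A)⁻¹ = adj(I−A) / det(I−A) ≈
  [   1.4909     0.3127     0.2182]
  [   0.1455     1.3964     0.5091]
  [   0.4364     0.1891     1.5273]
Δx = (I − A)⁻¹ Δd with Δd having -120 in the Waste Management component and 0 elsewhere.
So Δx_1 = L_12 · (-120), where L_12 = adj(I−A)_12 / det(I−A) = 0.1075 / 0.34375.
Δx_1 = 0.1075 × (-120) / 0.34375 = -12.90 / 0.34375 ≈ -37.527.

Δx_1 = -37.527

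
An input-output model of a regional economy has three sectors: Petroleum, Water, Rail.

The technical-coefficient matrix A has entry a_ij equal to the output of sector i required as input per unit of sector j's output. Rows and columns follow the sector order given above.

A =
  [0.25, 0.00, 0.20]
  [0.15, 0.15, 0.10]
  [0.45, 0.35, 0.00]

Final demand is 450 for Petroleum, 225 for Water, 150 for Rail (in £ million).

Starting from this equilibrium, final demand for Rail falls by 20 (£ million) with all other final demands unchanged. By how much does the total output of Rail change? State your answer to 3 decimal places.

Δx_3 = -24.320

I − A =
  [   0.75     0.00    -0.20]
  [  -0.15     0.85    -0.10]
  [  -0.45    -0.35     1.00]
Cofactors of I−A, C_ij = (−1)^(i+j)·(minor ij) (rows/columns in the sector order above):
  C_11 = (0.85)(1.00) − (-0.10)(-0.35) = 0.8150
  C_12 = −[(-0.15)(1.00) − (-0.10)(-0.45)] = 0.1950
  C_13 = (-0.15)(-0.35) − (0.85)(-0.45) = 0.4350
  C_21 = −[(0.00)(1.00) − (-0.20)(-0.35)] = 0.0700
  C_22 = (0.75)(1.00) − (-0.20)(-0.45) = 0.6600
  C_23 = −[(0.75)(-0.35) − (0.00)(-0.45)] = 0.2625
  C_31 = (0.00)(-0.10) − (-0.20)(0.85) = 0.1700
  C_32 = −[(0.75)(-0.10) − (-0.20)(-0.15)] = 0.1050
  C_33 = (0.75)(0.85) − (0.00)(-0.15) = 0.6375
det(I−A) = Σ_j (I−A)_1j·C_1j = (0.75)(0.8150) + (0.00)(0.1950) + (-0.20)(0.4350) = 0.52425
adj(I−A) = Cᵀ =
  [ 0.8150   0.0700   0.1700]
  [ 0.1950   0.6600   0.1050]
  [ 0.4350   0.2625   0.6375]
(I − A)⁻¹ = adj(I−A) / det(I−A) ≈
  [   1.5546     0.1335     0.3243]
  [   0.3720     1.2589     0.2003]
  [   0.8298     0.5007     1.2160]
Δx = (I − A)⁻¹ Δd with Δd having -20 in the Rail component and 0 elsewhere.
So Δx_3 = L_33 · (-20), where L_33 = adj(I−A)_33 / det(I−A) = 0.6375 / 0.52425.
Δx_3 = 0.6375 × (-20) / 0.52425 = -12.75 / 0.52425 ≈ -24.320.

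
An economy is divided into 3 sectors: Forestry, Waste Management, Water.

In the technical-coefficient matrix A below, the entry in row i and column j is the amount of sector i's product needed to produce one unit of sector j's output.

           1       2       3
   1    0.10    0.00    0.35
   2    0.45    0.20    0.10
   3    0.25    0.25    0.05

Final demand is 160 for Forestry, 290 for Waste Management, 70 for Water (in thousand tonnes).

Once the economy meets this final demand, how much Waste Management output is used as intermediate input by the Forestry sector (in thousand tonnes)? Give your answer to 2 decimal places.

I − A =
  [   0.90     0.00    -0.35]
  [  -0.45     0.80    -0.10]
  [  -0.25    -0.25     0.95]
Cofactors of I−A, C_ij = (−1)^(i+j)·(minor ij) (rows/columns in the sector order above):
  C_11 = (0.80)(0.95) − (-0.10)(-0.25) = 0.7350
  C_12 = −[(-0.45)(0.95) − (-0.10)(-0.25)] = 0.4525
  C_13 = (-0.45)(-0.25) − (0.80)(-0.25) = 0.3125
  C_21 = −[(0.00)(0.95) − (-0.35)(-0.25)] = 0.0875
  C_22 = (0.90)(0.95) − (-0.35)(-0.25) = 0.7675
  C_23 = −[(0.90)(-0.25) − (0.00)(-0.25)] = 0.2250
  C_31 = (0.00)(-0.10) − (-0.35)(0.80) = 0.2800
  C_32 = −[(0.90)(-0.10) − (-0.35)(-0.45)] = 0.2475
  C_33 = (0.90)(0.80) − (0.00)(-0.45) = 0.7200
det(I−A) = Σ_j (I−A)_1j·C_1j = (0.90)(0.7350) + (0.00)(0.4525) + (-0.35)(0.3125) = 0.552125
adj(I−A) = Cᵀ =
  [ 0.7350   0.0875   0.2800]
  [ 0.4525   0.7675   0.2475]
  [ 0.3125   0.2250   0.7200]
(I − A)⁻¹ = adj(I−A) / det(I−A) ≈
  [   1.3312     0.1585     0.5071]
  [   0.8196     1.3901     0.4483]
  [   0.5660     0.4075     1.3041]
First solve x = (I − A)⁻¹ d = adj(I−A)·d / det(I−A); in particular x_1 = (0.7350·160 + 0.0875·290 + 0.2800·70) / 0.552125 = 162.575 / 0.552125 ≈ 294.4532.
Intermediate flow from 2 to 1: z_21 = a_21 · x_1 = 0.45 × 162.575 / 0.552125 = 73.15875 / 0.552125 ≈ 132.50.

z_21 = 132.50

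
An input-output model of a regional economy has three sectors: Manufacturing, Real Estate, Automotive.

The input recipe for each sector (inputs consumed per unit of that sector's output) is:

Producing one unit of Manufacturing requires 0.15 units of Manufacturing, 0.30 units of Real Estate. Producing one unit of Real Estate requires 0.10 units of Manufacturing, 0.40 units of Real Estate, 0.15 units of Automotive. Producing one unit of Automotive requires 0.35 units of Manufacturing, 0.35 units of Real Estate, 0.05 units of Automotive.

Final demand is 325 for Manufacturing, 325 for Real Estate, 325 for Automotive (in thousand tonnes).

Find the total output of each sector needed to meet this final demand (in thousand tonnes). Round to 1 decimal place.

I − A =
  [   0.85    -0.10    -0.35]
  [  -0.30     0.60    -0.35]
  [   0.00    -0.15     0.95]
Cofactors of I−A, C_ij = (−1)^(i+j)·(minor ij) (rows/columns in the sector order above):
  C_11 = (0.60)(0.95) − (-0.35)(-0.15) = 0.5175
  C_12 = −[(-0.30)(0.95) − (-0.35)(0.00)] = 0.2850
  C_13 = (-0.30)(-0.15) − (0.60)(0.00) = 0.0450
  C_21 = −[(-0.10)(0.95) − (-0.35)(-0.15)] = 0.1475
  C_22 = (0.85)(0.95) − (-0.35)(0.00) = 0.8075
  C_23 = −[(0.85)(-0.15) − (-0.10)(0.00)] = 0.1275
  C_31 = (-0.10)(-0.35) − (-0.35)(0.60) = 0.2450
  C_32 = −[(0.85)(-0.35) − (-0.35)(-0.30)] = 0.4025
  C_33 = (0.85)(0.60) − (-0.10)(-0.30) = 0.4800
det(I−A) = Σ_j (I−A)_1j·C_1j = (0.85)(0.5175) + (-0.10)(0.2850) + (-0.35)(0.0450) = 0.395625
adj(I−A) = Cᵀ =
  [ 0.5175   0.1475   0.2450]
  [ 0.2850   0.8075   0.4025]
  [ 0.0450   0.1275   0.4800]
(I − A)⁻¹ = adj(I−A) / det(I−A) ≈
  [   1.3081     0.3728     0.6193]
  [   0.7204     2.0411     1.0174]
  [   0.1137     0.3223     1.2133]
x = (I − A)⁻¹ d = adj(I−A)·d / det(I−A), with det(I−A) = 0.395625:
  x_1 = (0.5175·325 + 0.1475·325 + 0.2450·325) / 0.395625 = 295.75 / 0.395625 ≈ 747.6
  x_2 = (0.2850·325 + 0.8075·325 + 0.4025·325) / 0.395625 = 485.875 / 0.395625 ≈ 1228.1
  x_3 = (0.0450·325 + 0.1275·325 + 0.4800·325) / 0.395625 = 212.0625 / 0.395625 ≈ 536.0

x_1 = 747.6, x_2 = 1228.1, x_3 = 536.0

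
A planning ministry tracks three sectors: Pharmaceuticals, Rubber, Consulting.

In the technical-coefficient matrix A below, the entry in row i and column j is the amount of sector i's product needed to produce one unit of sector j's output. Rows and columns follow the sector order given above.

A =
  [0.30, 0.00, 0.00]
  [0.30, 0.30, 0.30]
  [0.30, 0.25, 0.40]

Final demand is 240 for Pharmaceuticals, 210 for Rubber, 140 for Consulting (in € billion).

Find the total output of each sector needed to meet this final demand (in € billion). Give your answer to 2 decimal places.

I − A =
  [   0.70     0.00     0.00]
  [  -0.30     0.70    -0.30]
  [  -0.30    -0.25     0.60]
Cofactors of I−A, C_ij = (−1)^(i+j)·(minor ij) (rows/columns in the sector order above):
  C_11 = (0.70)(0.60) − (-0.30)(-0.25) = 0.3450
  C_12 = −[(-0.30)(0.60) − (-0.30)(-0.30)] = 0.2700
  C_13 = (-0.30)(-0.25) − (0.70)(-0.30) = 0.2850
  C_21 = −[(0.00)(0.60) − (0.00)(-0.25)] = 0.0000
  C_22 = (0.70)(0.60) − (0.00)(-0.30) = 0.4200
  C_23 = −[(0.70)(-0.25) − (0.00)(-0.30)] = 0.1750
  C_31 = (0.00)(-0.30) − (0.00)(0.70) = 0.0000
  C_32 = −[(0.70)(-0.30) − (0.00)(-0.30)] = 0.2100
  C_33 = (0.70)(0.70) − (0.00)(-0.30) = 0.4900
det(I−A) = Σ_j (I−A)_1j·C_1j = (0.70)(0.3450) + (0.00)(0.2700) + (0.00)(0.2850) = 0.2415
adj(I−A) = Cᵀ =
  [ 0.3450   0.0000   0.0000]
  [ 0.2700   0.4200   0.2100]
  [ 0.2850   0.1750   0.4900]
(I − A)⁻¹ = adj(I−A) / det(I−A) ≈
  [   1.4286     0.0000     0.0000]
  [   1.1180     1.7391     0.8696]
  [   1.1801     0.7246     2.0290]
x = (I − A)⁻¹ d = adj(I−A)·d / det(I−A), with det(I−A) = 0.2415:
  x_P = (0.3450·240 + 0.0000·210 + 0.0000·140) / 0.2415 = 82.80 / 0.2415 ≈ 342.86
  x_R = (0.2700·240 + 0.4200·210 + 0.2100·140) / 0.2415 = 182.40 / 0.2415 ≈ 755.28
  x_C = (0.2850·240 + 0.1750·210 + 0.4900·140) / 0.2415 = 173.75 / 0.2415 ≈ 719.46

x_P = 342.86, x_R = 755.28, x_C = 719.46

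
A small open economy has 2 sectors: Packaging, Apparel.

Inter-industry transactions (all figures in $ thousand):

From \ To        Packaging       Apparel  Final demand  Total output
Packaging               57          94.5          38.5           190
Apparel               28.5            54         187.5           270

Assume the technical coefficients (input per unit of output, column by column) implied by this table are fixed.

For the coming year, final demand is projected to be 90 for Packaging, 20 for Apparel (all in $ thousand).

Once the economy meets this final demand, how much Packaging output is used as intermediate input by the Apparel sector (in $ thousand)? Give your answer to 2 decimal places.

Technical coefficients a_ij = z_ij / X_j:
  a_PP = 57/190 = 0.30, a_AP = 28.5/190 = 0.15
  a_PA = 94.5/270 = 0.35, a_AA = 54/270 = 0.20
I − A =
  [   0.70    -0.35]
  [  -0.15     0.80]
det(I−A) = (0.70)(0.80) − (-0.35)(-0.15) = 0.5075
adj(I−A) = [[0.80, 0.35], [0.15, 0.70]]
(I − A)⁻¹ = adj(I−A) / det(I−A) ≈
  [   1.5764     0.6897]
  [   0.2956     1.3793]
First solve x = (I − A)⁻¹ d = adj(I−A)·d / det(I−A); in particular x_A = (0.15·90 + 0.70·20) / 0.5075 = 27.50 / 0.5075 ≈ 54.1872.
Intermediate flow from P to A: z_PA = a_PA · x_A = 0.35 × 27.50 / 0.5075 = 9.625 / 0.5075 ≈ 18.97.

z_PA = 18.97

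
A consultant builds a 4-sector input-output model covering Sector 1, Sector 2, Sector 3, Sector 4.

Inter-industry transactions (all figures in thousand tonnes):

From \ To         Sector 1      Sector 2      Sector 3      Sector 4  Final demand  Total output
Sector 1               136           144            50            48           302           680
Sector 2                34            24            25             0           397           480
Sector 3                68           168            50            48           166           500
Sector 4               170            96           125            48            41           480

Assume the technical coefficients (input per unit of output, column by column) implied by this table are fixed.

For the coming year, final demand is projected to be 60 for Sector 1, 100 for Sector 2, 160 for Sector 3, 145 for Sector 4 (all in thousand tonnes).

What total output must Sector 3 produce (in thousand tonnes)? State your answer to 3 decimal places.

Technical coefficients a_ij = z_ij / X_j:
  a_11 = 136/680 = 0.20, a_21 = 34/680 = 0.05, a_31 = 68/680 = 0.10, a_41 = 170/680 = 0.25
  a_12 = 144/480 = 0.30, a_22 = 24/480 = 0.05, a_32 = 168/480 = 0.35, a_42 = 96/480 = 0.20
  a_13 = 50/500 = 0.10, a_23 = 25/500 = 0.05, a_33 = 50/500 = 0.10, a_43 = 125/500 = 0.25
  a_14 = 48/480 = 0.10, a_24 = 0/480 = 0.00, a_34 = 48/480 = 0.10, a_44 = 48/480 = 0.10
I − A =
  [   0.80    -0.30    -0.10    -0.10]
  [  -0.05     0.95    -0.05     0.00]
  [  -0.10    -0.35     0.90    -0.10]
  [  -0.25    -0.20    -0.25     0.90]
Compute the cofactors C_ij = (−1)^(i+j)·(3×3 minor ij) of I−A; the adjugate is their transpose:
adj(I−A) = Cᵀ =
  [ 0.72900   0.29575   0.12375   0.09475]
  [ 0.04500   0.59150   0.04050   0.00950]
  [ 0.12600   0.29575   0.64575   0.08575]
  [ 0.24750   0.29575   0.22275   0.64375]
det(I−A) = Σ_j (I−A)_1j·C_1j = (0.80)(0.72900) + (-0.30)(0.04500) + (-0.10)(0.12600) + (-0.10)(0.24750) = 0.53235
(I − A)⁻¹ = adj(I−A) / det(I−A) ≈
  [   1.3694     0.5556     0.2325     0.1780]
  [   0.0845     1.1111     0.0761     0.0178]
  [   0.2367     0.5556     1.2130     0.1611]
  [   0.4649     0.5556     0.4184     1.2093]
x = (I − A)⁻¹ d = adj(I−A)·d / det(I−A), with det(I−A) = 0.53235:
  x_1 = (0.72900·60 + 0.29575·100 + 0.12375·160 + 0.09475·145) / 0.53235 = 106.85375 / 0.53235 ≈ 200.721
  x_2 = (0.04500·60 + 0.59150·100 + 0.04050·160 + 0.00950·145) / 0.53235 = 69.7075 / 0.53235 ≈ 130.943
  x_3 = (0.12600·60 + 0.29575·100 + 0.64575·160 + 0.08575·145) / 0.53235 = 152.88875 / 0.53235 ≈ 287.196
  x_4 = (0.24750·60 + 0.29575·100 + 0.22275·160 + 0.64375·145) / 0.53235 = 173.40875 / 0.53235 ≈ 325.742

x_3 = 287.196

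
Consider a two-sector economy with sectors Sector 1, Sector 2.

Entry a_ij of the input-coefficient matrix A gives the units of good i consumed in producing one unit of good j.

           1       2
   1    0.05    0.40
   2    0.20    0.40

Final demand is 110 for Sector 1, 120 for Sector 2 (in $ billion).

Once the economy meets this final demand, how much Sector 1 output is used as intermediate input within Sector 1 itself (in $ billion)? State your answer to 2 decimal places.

z_11 = 11.63

I − A =
  [   0.95    -0.40]
  [  -0.20     0.60]
det(I−A) = (0.95)(0.60) − (-0.40)(-0.20) = 0.4900
adj(I−A) = [[0.60, 0.40], [0.20, 0.95]]
(I − A)⁻¹ = adj(I−A) / det(I−A) ≈
  [   1.2245     0.8163]
  [   0.4082     1.9388]
First solve x = (I − A)⁻¹ d = adj(I−A)·d / det(I−A); in particular x_1 = (0.60·110 + 0.40·120) / 0.4900 = 114.00 / 0.4900 ≈ 232.6531.
Intermediate flow from 1 to 1: z_11 = a_11 · x_1 = 0.05 × 114.00 / 0.4900 = 5.70 / 0.4900 ≈ 11.63.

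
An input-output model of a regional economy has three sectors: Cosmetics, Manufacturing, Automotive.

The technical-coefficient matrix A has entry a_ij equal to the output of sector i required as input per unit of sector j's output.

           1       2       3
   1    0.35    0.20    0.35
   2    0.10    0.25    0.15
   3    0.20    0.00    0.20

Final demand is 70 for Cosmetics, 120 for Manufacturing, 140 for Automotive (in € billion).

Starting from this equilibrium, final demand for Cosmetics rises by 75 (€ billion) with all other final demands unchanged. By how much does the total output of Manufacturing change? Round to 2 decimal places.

Δx_2 = 26.15

I − A =
  [   0.65    -0.20    -0.35]
  [  -0.10     0.75    -0.15]
  [  -0.20     0.00     0.80]
Cofactors of I−A, C_ij = (−1)^(i+j)·(minor ij) (rows/columns in the sector order above):
  C_11 = (0.75)(0.80) − (-0.15)(0.00) = 0.6000
  C_12 = −[(-0.10)(0.80) − (-0.15)(-0.20)] = 0.1100
  C_13 = (-0.10)(0.00) − (0.75)(-0.20) = 0.1500
  C_21 = −[(-0.20)(0.80) − (-0.35)(0.00)] = 0.1600
  C_22 = (0.65)(0.80) − (-0.35)(-0.20) = 0.4500
  C_23 = −[(0.65)(0.00) − (-0.20)(-0.20)] = 0.0400
  C_31 = (-0.20)(-0.15) − (-0.35)(0.75) = 0.2925
  C_32 = −[(0.65)(-0.15) − (-0.35)(-0.10)] = 0.1325
  C_33 = (0.65)(0.75) − (-0.20)(-0.10) = 0.4675
det(I−A) = Σ_j (I−A)_1j·C_1j = (0.65)(0.6000) + (-0.20)(0.1100) + (-0.35)(0.1500) = 0.3155
adj(I−A) = Cᵀ =
  [ 0.6000   0.1600   0.2925]
  [ 0.1100   0.4500   0.1325]
  [ 0.1500   0.0400   0.4675]
(I − A)⁻¹ = adj(I−A) / det(I−A) ≈
  [   1.9017     0.5071     0.9271]
  [   0.3487     1.4263     0.4200]
  [   0.4754     0.1268     1.4818]
Δx = (I − A)⁻¹ Δd with Δd having +75 in the Cosmetics component and 0 elsewhere.
So Δx_2 = L_21 · (+75), where L_21 = adj(I−A)_21 / det(I−A) = 0.1100 / 0.3155.
Δx_2 = 0.1100 × (+75) / 0.3155 = 8.25 / 0.3155 ≈ 26.15.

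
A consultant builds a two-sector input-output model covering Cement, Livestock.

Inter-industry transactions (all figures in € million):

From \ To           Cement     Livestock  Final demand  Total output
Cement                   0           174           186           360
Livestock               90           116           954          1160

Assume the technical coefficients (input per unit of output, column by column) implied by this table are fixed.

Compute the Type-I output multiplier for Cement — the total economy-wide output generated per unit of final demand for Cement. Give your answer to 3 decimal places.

m_1 = 1.333

Technical coefficients a_ij = z_ij / X_j:
  a_11 = 0/360 = 0.00, a_21 = 90/360 = 0.25
  a_12 = 174/1160 = 0.15, a_22 = 116/1160 = 0.10
I − A =
  [   1.00    -0.15]
  [  -0.25     0.90]
det(I−A) = (1.00)(0.90) − (-0.15)(-0.25) = 0.8625
adj(I−A) = [[0.90, 0.15], [0.25, 1.00]]
(I − A)⁻¹ = adj(I−A) / det(I−A) ≈
  [   1.0435     0.1739]
  [   0.2899     1.1594]
The output multiplier for sector j is the column-j sum of the Leontief inverse (I − A)⁻¹ = adj(I−A) / det(I−A).
Column 1 of adj(I−A): (0.90, 0.25); det(I−A) = 0.8625.
m_1 = (0.90 + 0.25) / 0.8625 = 1.15 / 0.8625 ≈ 1.333.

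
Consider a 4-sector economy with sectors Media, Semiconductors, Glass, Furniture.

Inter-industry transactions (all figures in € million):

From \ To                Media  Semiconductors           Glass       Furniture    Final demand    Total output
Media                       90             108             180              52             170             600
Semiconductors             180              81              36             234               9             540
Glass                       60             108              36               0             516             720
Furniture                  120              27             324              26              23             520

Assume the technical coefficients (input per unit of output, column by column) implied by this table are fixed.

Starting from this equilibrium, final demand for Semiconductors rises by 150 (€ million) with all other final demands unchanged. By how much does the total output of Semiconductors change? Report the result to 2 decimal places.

Δx_2 = 238.45

Technical coefficients a_ij = z_ij / X_j:
  a_11 = 90/600 = 0.15, a_21 = 180/600 = 0.30, a_31 = 60/600 = 0.10, a_41 = 120/600 = 0.20
  a_12 = 108/540 = 0.20, a_22 = 81/540 = 0.15, a_32 = 108/540 = 0.20, a_42 = 27/540 = 0.05
  a_13 = 180/720 = 0.25, a_23 = 36/720 = 0.05, a_33 = 36/720 = 0.05, a_43 = 324/720 = 0.45
  a_14 = 52/520 = 0.10, a_24 = 234/520 = 0.45, a_34 = 0/520 = 0.00, a_44 = 26/520 = 0.05
I − A =
  [   0.85    -0.20    -0.25    -0.10]
  [  -0.30     0.85    -0.05    -0.45]
  [  -0.10    -0.20     0.95     0.00]
  [  -0.20    -0.05    -0.45     0.95]
Compute the cofactors C_ij = (−1)^(i+j)·(3×3 minor ij) of I−A; the adjugate is their transpose:
adj(I−A) = Cᵀ =
  [ 0.695750   0.241750   0.284750   0.187750]
  [ 0.381250   0.719875   0.318750   0.381125]
  [ 0.153500   0.177000   0.573750   0.100000]
  [ 0.239250   0.172625   0.348500   0.583625]
det(I−A) = Σ_j (I−A)_1j·C_1j = (0.85)(0.695750) + (-0.20)(0.381250) + (-0.25)(0.153500) + (-0.10)(0.239250) = 0.4528375
(I − A)⁻¹ = adj(I−A) / det(I−A) ≈
  [   1.5364     0.5339     0.6288     0.4146]
  [   0.8419     1.5897     0.7039     0.8416]
  [   0.3390     0.3909     1.2670     0.2208]
  [   0.5283     0.3812     0.7696     1.2888]
Δx = (I − A)⁻¹ Δd with Δd having +150 in the Semiconductors component and 0 elsewhere.
So Δx_2 = L_22 · (+150), where L_22 = adj(I−A)_22 / det(I−A) = 0.719875 / 0.4528375.
Δx_2 = 0.719875 × (+150) / 0.4528375 = 107.98125 / 0.4528375 ≈ 238.45.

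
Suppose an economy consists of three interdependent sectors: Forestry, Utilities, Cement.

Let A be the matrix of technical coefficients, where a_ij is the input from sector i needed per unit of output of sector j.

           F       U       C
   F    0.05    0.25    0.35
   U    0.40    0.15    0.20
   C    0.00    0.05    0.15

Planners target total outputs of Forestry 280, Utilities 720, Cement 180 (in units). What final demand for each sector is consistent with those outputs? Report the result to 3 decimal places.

d_F = 23.000, d_U = 464.000, d_C = 117.000

I − A =
  [   0.95    -0.25    -0.35]
  [  -0.40     0.85    -0.20]
  [   0.00    -0.05     0.85]
d = (I − A) x:
  d_F = (+0.95)·280 + (-0.25)·720 + (-0.35)·180 = 23.000
  d_U = (-0.40)·280 + (+0.85)·720 + (-0.20)·180 = 464.000
  d_C = (+0.00)·280 + (-0.05)·720 + (+0.85)·180 = 117.000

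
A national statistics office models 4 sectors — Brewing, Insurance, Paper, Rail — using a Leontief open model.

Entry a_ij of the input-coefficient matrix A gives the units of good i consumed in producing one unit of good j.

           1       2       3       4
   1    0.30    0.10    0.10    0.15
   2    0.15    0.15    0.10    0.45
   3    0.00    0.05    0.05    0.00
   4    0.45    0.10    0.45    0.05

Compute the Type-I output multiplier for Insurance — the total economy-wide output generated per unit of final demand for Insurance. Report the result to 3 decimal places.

I − A =
  [   0.70    -0.10    -0.10    -0.15]
  [  -0.15     0.85    -0.10    -0.45]
  [   0.00    -0.05     0.95     0.00]
  [  -0.45    -0.10    -0.45     0.95]
Compute the cofactors C_ij = (−1)^(i+j)·(3×3 minor ij) of I−A; the adjugate is their transpose:
adj(I−A) = Cᵀ =
  [ 0.709500   0.112625   0.164875   0.165375]
  [ 0.327750   0.567625   0.246125   0.320625]
  [ 0.017250   0.029875   0.439625   0.016875]
  [ 0.378750   0.127250   0.312250   0.546750]
det(I−A) = Σ_j (I−A)_1j·C_1j = (0.70)(0.709500) + (-0.10)(0.327750) + (-0.10)(0.017250) + (-0.15)(0.378750) = 0.4053375
(I − A)⁻¹ = adj(I−A) / det(I−A) ≈
  [   1.7504     0.2779     0.4068     0.4080]
  [   0.8086     1.4004     0.6072     0.7910]
  [   0.0426     0.0737     1.0846     0.0416]
  [   0.9344     0.3139     0.7703     1.3489]
The output multiplier for sector j is the column-j sum of the Leontief inverse (I − A)⁻¹ = adj(I−A) / det(I−A).
Column 2 of adj(I−A): (0.112625, 0.567625, 0.029875, 0.127250); det(I−A) = 0.4053375.
m_2 = (0.112625 + 0.567625 + 0.029875 + 0.127250) / 0.4053375 = 0.837375 / 0.4053375 ≈ 2.066.

m_2 = 2.066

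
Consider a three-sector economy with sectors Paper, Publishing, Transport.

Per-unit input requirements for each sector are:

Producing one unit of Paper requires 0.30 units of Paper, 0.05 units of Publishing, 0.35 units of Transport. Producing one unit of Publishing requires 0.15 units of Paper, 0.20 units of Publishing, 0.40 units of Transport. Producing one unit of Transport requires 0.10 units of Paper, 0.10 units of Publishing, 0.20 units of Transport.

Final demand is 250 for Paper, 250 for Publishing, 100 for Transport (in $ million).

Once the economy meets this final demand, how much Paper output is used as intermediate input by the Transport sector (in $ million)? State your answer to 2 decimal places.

z_13 = 56.34

I − A =
  [   0.70    -0.15    -0.10]
  [  -0.05     0.80    -0.10]
  [  -0.35    -0.40     0.80]
Cofactors of I−A, C_ij = (−1)^(i+j)·(minor ij) (rows/columns in the sector order above):
  C_11 = (0.80)(0.80) − (-0.10)(-0.40) = 0.6000
  C_12 = −[(-0.05)(0.80) − (-0.10)(-0.35)] = 0.0750
  C_13 = (-0.05)(-0.40) − (0.80)(-0.35) = 0.3000
  C_21 = −[(-0.15)(0.80) − (-0.10)(-0.40)] = 0.1600
  C_22 = (0.70)(0.80) − (-0.10)(-0.35) = 0.5250
  C_23 = −[(0.70)(-0.40) − (-0.15)(-0.35)] = 0.3325
  C_31 = (-0.15)(-0.10) − (-0.10)(0.80) = 0.0950
  C_32 = −[(0.70)(-0.10) − (-0.10)(-0.05)] = 0.0750
  C_33 = (0.70)(0.80) − (-0.15)(-0.05) = 0.5525
det(I−A) = Σ_j (I−A)_1j·C_1j = (0.70)(0.6000) + (-0.15)(0.0750) + (-0.10)(0.3000) = 0.37875
adj(I−A) = Cᵀ =
  [ 0.6000   0.1600   0.0950]
  [ 0.0750   0.5250   0.0750]
  [ 0.3000   0.3325   0.5525]
(I − A)⁻¹ = adj(I−A) / det(I−A) ≈
  [   1.5842     0.4224     0.2508]
  [   0.1980     1.3861     0.1980]
  [   0.7921     0.8779     1.4587]
First solve x = (I − A)⁻¹ d = adj(I−A)·d / det(I−A); in particular x_3 = (0.3000·250 + 0.3325·250 + 0.5525·100) / 0.37875 = 213.375 / 0.37875 ≈ 563.3663.
Intermediate flow from 1 to 3: z_13 = a_13 · x_3 = 0.10 × 213.375 / 0.37875 = 21.3375 / 0.37875 ≈ 56.34.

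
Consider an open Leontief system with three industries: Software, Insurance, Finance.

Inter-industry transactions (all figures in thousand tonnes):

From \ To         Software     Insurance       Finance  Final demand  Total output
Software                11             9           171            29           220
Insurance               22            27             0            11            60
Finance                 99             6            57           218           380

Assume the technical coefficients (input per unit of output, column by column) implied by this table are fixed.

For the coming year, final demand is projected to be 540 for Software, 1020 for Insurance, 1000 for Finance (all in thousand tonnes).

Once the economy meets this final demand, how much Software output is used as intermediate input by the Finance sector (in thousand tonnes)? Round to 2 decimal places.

Technical coefficients a_ij = z_ij / X_j:
  a_SS = 11/220 = 0.05, a_IS = 22/220 = 0.10, a_FS = 99/220 = 0.45
  a_SI = 9/60 = 0.15, a_II = 27/60 = 0.45, a_FI = 6/60 = 0.10
  a_SF = 171/380 = 0.45, a_IF = 0/380 = 0.00, a_FF = 57/380 = 0.15
I − A =
  [   0.95    -0.15    -0.45]
  [  -0.10     0.55     0.00]
  [  -0.45    -0.10     0.85]
Cofactors of I−A, C_ij = (−1)^(i+j)·(minor ij) (rows/columns in the sector order above):
  C_11 = (0.55)(0.85) − (0.00)(-0.10) = 0.4675
  C_12 = −[(-0.10)(0.85) − (0.00)(-0.45)] = 0.0850
  C_13 = (-0.10)(-0.10) − (0.55)(-0.45) = 0.2575
  C_21 = −[(-0.15)(0.85) − (-0.45)(-0.10)] = 0.1725
  C_22 = (0.95)(0.85) − (-0.45)(-0.45) = 0.6050
  C_23 = −[(0.95)(-0.10) − (-0.15)(-0.45)] = 0.1625
  C_31 = (-0.15)(0.00) − (-0.45)(0.55) = 0.2475
  C_32 = −[(0.95)(0.00) − (-0.45)(-0.10)] = 0.0450
  C_33 = (0.95)(0.55) − (-0.15)(-0.10) = 0.5075
det(I−A) = Σ_j (I−A)_1j·C_1j = (0.95)(0.4675) + (-0.15)(0.0850) + (-0.45)(0.2575) = 0.3155
adj(I−A) = Cᵀ =
  [ 0.4675   0.1725   0.2475]
  [ 0.0850   0.6050   0.0450]
  [ 0.2575   0.1625   0.5075]
(I − A)⁻¹ = adj(I−A) / det(I−A) ≈
  [   1.4818     0.5468     0.7845]
  [   0.2694     1.9176     0.1426]
  [   0.8162     0.5151     1.6086]
First solve x = (I − A)⁻¹ d = adj(I−A)·d / det(I−A); in particular x_F = (0.2575·540 + 0.1625·1020 + 0.5075·1000) / 0.3155 = 812.30 / 0.3155 ≈ 2574.6434.
Intermediate flow from S to F: z_SF = a_SF · x_F = 0.45 × 812.30 / 0.3155 = 365.535 / 0.3155 ≈ 1158.59.

z_SF = 1158.59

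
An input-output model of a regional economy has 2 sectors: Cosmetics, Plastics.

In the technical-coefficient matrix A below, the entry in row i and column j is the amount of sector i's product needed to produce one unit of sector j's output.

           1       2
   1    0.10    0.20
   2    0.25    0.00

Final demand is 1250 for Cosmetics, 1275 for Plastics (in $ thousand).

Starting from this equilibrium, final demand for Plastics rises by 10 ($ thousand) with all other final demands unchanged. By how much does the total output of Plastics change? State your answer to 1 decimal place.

Δx_2 = 10.6

I − A =
  [   0.90    -0.20]
  [  -0.25     1.00]
det(I−A) = (0.90)(1.00) − (-0.20)(-0.25) = 0.8500
adj(I−A) = [[1.00, 0.20], [0.25, 0.90]]
(I − A)⁻¹ = adj(I−A) / det(I−A) ≈
  [   1.1765     0.2353]
  [   0.2941     1.0588]
Δx = (I − A)⁻¹ Δd with Δd having +10 in the Plastics component and 0 elsewhere.
So Δx_2 = L_22 · (+10), where L_22 = adj(I−A)_22 / det(I−A) = 0.90 / 0.8500.
Δx_2 = 0.90 × (+10) / 0.8500 = 9.00 / 0.8500 ≈ 10.6.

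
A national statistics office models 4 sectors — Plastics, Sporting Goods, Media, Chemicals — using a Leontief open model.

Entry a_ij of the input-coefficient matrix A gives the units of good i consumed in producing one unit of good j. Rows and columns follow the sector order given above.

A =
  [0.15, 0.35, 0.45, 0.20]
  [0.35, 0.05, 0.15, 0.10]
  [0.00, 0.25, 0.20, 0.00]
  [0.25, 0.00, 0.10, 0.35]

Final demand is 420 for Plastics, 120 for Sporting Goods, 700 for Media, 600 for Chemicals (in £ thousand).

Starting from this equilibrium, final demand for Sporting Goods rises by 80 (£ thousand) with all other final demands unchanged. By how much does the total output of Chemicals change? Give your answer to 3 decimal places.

Δx_4 = 36.720

I − A =
  [   0.85    -0.35    -0.45    -0.20]
  [  -0.35     0.95    -0.15    -0.10]
  [   0.00    -0.25     0.80     0.00]
  [  -0.25     0.00    -0.10     0.65]
Compute the cofactors C_ij = (−1)^(i+j)·(3×3 minor ij) of I−A; the adjugate is their transpose:
adj(I−A) = Cᵀ =
  [ 0.467125   0.260125   0.334500   0.183750]
  [ 0.202000   0.402000   0.204500   0.124000]
  [ 0.063125   0.125625   0.389000   0.038750]
  [ 0.189375   0.119375   0.188500   0.476750]
det(I−A) = Σ_j (I−A)_1j·C_1j = (0.85)(0.467125) + (-0.35)(0.202000) + (-0.45)(0.063125) + (-0.20)(0.189375) = 0.260075
(I − A)⁻¹ = adj(I−A) / det(I−A) ≈
  [   1.7961     1.0002     1.2862     0.7065]
  [   0.7767     1.5457     0.7863     0.4768]
  [   0.2427     0.4830     1.4957     0.1490]
  [   0.7282     0.4590     0.7248     1.8331]
Δx = (I − A)⁻¹ Δd with Δd having +80 in the Sporting Goods component and 0 elsewhere.
So Δx_4 = L_42 · (+80), where L_42 = adj(I−A)_42 / det(I−A) = 0.119375 / 0.260075.
Δx_4 = 0.119375 × (+80) / 0.260075 = 9.55 / 0.260075 ≈ 36.720.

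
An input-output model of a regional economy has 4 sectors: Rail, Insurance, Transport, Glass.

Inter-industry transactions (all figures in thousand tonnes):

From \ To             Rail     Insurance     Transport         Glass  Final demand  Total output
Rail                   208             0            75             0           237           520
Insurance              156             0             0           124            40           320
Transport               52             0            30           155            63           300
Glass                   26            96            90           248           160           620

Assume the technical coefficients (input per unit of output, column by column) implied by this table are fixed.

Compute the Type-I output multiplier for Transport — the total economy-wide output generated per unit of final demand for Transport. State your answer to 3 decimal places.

m_3 = 3.376

Technical coefficients a_ij = z_ij / X_j:
  a_11 = 208/520 = 0.40, a_21 = 156/520 = 0.30, a_31 = 52/520 = 0.10, a_41 = 26/520 = 0.05
  a_12 = 0/320 = 0.00, a_22 = 0/320 = 0.00, a_32 = 0/320 = 0.00, a_42 = 96/320 = 0.30
  a_13 = 75/300 = 0.25, a_23 = 0/300 = 0.00, a_33 = 30/300 = 0.10, a_43 = 90/300 = 0.30
  a_14 = 0/620 = 0.00, a_24 = 124/620 = 0.20, a_34 = 155/620 = 0.25, a_44 = 248/620 = 0.40
I − A =
  [   0.60     0.00    -0.25     0.00]
  [  -0.30     1.00     0.00    -0.20]
  [  -0.10     0.00     0.90    -0.25]
  [  -0.05    -0.30    -0.30     0.60]
Compute the cofactors C_ij = (−1)^(i+j)·(3×3 minor ij) of I−A; the adjugate is their transpose:
adj(I−A) = Cᵀ =
  [ 0.411000   0.018750   0.135000   0.062500]
  [ 0.154500   0.260875   0.083500   0.121750]
  [ 0.089000   0.045000   0.324000   0.150000]
  [ 0.156000   0.154500   0.215000   0.515000]
det(I−A) = Σ_j (I−A)_1j·C_1j = (0.60)(0.411000) + (0.00)(0.154500) + (-0.25)(0.089000) + (0.00)(0.156000) = 0.22435
(I − A)⁻¹ = adj(I−A) / det(I−A) ≈
  [   1.8320     0.0836     0.6017     0.2786]
  [   0.6887     1.1628     0.3722     0.5427]
  [   0.3967     0.2006     1.4442     0.6686]
  [   0.6953     0.6887     0.9583     2.2955]
The output multiplier for sector j is the column-j sum of the Leontief inverse (I − A)⁻¹ = adj(I−A) / det(I−A).
Column 3 of adj(I−A): (0.135000, 0.083500, 0.324000, 0.215000); det(I−A) = 0.22435.
m_3 = (0.135000 + 0.083500 + 0.324000 + 0.215000) / 0.22435 = 0.7575 / 0.22435 ≈ 3.376.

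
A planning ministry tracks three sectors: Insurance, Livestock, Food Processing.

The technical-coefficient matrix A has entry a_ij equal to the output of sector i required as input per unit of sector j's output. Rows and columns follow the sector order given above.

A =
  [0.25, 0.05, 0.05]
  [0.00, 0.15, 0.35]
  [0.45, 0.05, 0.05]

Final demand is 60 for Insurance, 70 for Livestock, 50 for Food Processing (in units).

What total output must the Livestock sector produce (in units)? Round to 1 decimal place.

I − A =
  [   0.75    -0.05    -0.05]
  [   0.00     0.85    -0.35]
  [  -0.45    -0.05     0.95]
Cofactors of I−A, C_ij = (−1)^(i+j)·(minor ij) (rows/columns in the sector order above):
  C_11 = (0.85)(0.95) − (-0.35)(-0.05) = 0.7900
  C_12 = −[(0.00)(0.95) − (-0.35)(-0.45)] = 0.1575
  C_13 = (0.00)(-0.05) − (0.85)(-0.45) = 0.3825
  C_21 = −[(-0.05)(0.95) − (-0.05)(-0.05)] = 0.0500
  C_22 = (0.75)(0.95) − (-0.05)(-0.45) = 0.6900
  C_23 = −[(0.75)(-0.05) − (-0.05)(-0.45)] = 0.0600
  C_31 = (-0.05)(-0.35) − (-0.05)(0.85) = 0.0600
  C_32 = −[(0.75)(-0.35) − (-0.05)(0.00)] = 0.2625
  C_33 = (0.75)(0.85) − (-0.05)(0.00) = 0.6375
det(I−A) = Σ_j (I−A)_1j·C_1j = (0.75)(0.7900) + (-0.05)(0.1575) + (-0.05)(0.3825) = 0.5655
adj(I−A) = Cᵀ =
  [ 0.7900   0.0500   0.0600]
  [ 0.1575   0.6900   0.2625]
  [ 0.3825   0.0600   0.6375]
(I − A)⁻¹ = adj(I−A) / det(I−A) ≈
  [   1.3970     0.0884     0.1061]
  [   0.2785     1.2202     0.4642]
  [   0.6764     0.1061     1.1273]
x = (I − A)⁻¹ d = adj(I−A)·d / det(I−A), with det(I−A) = 0.5655:
  x_1 = (0.7900·60 + 0.0500·70 + 0.0600·50) / 0.5655 = 53.90 / 0.5655 ≈ 95.3
  x_2 = (0.1575·60 + 0.6900·70 + 0.2625·50) / 0.5655 = 70.875 / 0.5655 ≈ 125.3
  x_3 = (0.3825·60 + 0.0600·70 + 0.6375·50) / 0.5655 = 59.025 / 0.5655 ≈ 104.4

x_2 = 125.3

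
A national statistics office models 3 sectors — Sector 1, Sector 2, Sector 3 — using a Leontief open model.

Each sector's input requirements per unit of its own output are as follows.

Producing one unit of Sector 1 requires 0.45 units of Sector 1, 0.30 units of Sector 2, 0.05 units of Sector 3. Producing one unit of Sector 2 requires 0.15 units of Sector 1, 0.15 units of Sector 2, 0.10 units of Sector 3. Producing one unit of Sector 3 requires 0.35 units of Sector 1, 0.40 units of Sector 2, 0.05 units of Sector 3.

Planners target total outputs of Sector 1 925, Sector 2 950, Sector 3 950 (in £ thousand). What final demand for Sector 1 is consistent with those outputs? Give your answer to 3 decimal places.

d_1 = 33.750

I − A =
  [   0.55    -0.15    -0.35]
  [  -0.30     0.85    -0.40]
  [  -0.05    -0.10     0.95]
d = (I − A) x:
  d_1 = (+0.55)·925 + (-0.15)·950 + (-0.35)·950 = 33.750
  d_2 = (-0.30)·925 + (+0.85)·950 + (-0.40)·950 = 150.000
  d_3 = (-0.05)·925 + (-0.10)·950 + (+0.95)·950 = 761.250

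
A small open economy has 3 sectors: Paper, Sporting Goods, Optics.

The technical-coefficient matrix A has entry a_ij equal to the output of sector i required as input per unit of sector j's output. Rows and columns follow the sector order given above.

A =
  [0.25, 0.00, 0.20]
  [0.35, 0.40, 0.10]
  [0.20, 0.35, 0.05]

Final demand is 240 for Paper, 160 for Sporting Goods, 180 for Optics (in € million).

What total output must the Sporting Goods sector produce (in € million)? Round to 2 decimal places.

I − A =
  [   0.75     0.00    -0.20]
  [  -0.35     0.60    -0.10]
  [  -0.20    -0.35     0.95]
Cofactors of I−A, C_ij = (−1)^(i+j)·(minor ij) (rows/columns in the sector order above):
  C_11 = (0.60)(0.95) − (-0.10)(-0.35) = 0.5350
  C_12 = −[(-0.35)(0.95) − (-0.10)(-0.20)] = 0.3525
  C_13 = (-0.35)(-0.35) − (0.60)(-0.20) = 0.2425
  C_21 = −[(0.00)(0.95) − (-0.20)(-0.35)] = 0.0700
  C_22 = (0.75)(0.95) − (-0.20)(-0.20) = 0.6725
  C_23 = −[(0.75)(-0.35) − (0.00)(-0.20)] = 0.2625
  C_31 = (0.00)(-0.10) − (-0.20)(0.60) = 0.1200
  C_32 = −[(0.75)(-0.10) − (-0.20)(-0.35)] = 0.1450
  C_33 = (0.75)(0.60) − (0.00)(-0.35) = 0.4500
det(I−A) = Σ_j (I−A)_1j·C_1j = (0.75)(0.5350) + (0.00)(0.3525) + (-0.20)(0.2425) = 0.35275
adj(I−A) = Cᵀ =
  [ 0.5350   0.0700   0.1200]
  [ 0.3525   0.6725   0.1450]
  [ 0.2425   0.2625   0.4500]
(I − A)⁻¹ = adj(I−A) / det(I−A) ≈
  [   1.5167     0.1984     0.3402]
  [   0.9993     1.9064     0.4111]
  [   0.6875     0.7442     1.2757]
x = (I − A)⁻¹ d = adj(I−A)·d / det(I−A), with det(I−A) = 0.35275:
  x_P = (0.5350·240 + 0.0700·160 + 0.1200·180) / 0.35275 = 161.20 / 0.35275 ≈ 456.98
  x_S = (0.3525·240 + 0.6725·160 + 0.1450·180) / 0.35275 = 218.30 / 0.35275 ≈ 618.85
  x_O = (0.2425·240 + 0.2625·160 + 0.4500·180) / 0.35275 = 181.20 / 0.35275 ≈ 513.68

x_S = 618.85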